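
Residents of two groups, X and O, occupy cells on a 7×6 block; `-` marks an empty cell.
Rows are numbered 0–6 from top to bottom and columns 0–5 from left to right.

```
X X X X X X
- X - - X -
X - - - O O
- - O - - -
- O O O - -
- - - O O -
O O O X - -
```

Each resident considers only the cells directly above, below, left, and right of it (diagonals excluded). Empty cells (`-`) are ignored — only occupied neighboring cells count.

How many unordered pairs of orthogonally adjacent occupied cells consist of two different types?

Scan each occupied cell's neighbors to the right and below so each pair is counted once.
From row 0: 0 unlike of 7 pairs (running 0/7).
From row 1: 1 unlike of 1 pairs (running 1/8).
From row 2: 0 unlike of 1 pairs (running 1/9).
From row 3: 0 unlike of 1 pairs (running 1/10).
From row 4: 0 unlike of 3 pairs (running 1/13).
From row 5: 1 unlike of 2 pairs (running 2/15).
From row 6: 1 unlike of 3 pairs (running 3/18).
Total adjacent occupied pairs: 18; unlike-type pairs: 3.

3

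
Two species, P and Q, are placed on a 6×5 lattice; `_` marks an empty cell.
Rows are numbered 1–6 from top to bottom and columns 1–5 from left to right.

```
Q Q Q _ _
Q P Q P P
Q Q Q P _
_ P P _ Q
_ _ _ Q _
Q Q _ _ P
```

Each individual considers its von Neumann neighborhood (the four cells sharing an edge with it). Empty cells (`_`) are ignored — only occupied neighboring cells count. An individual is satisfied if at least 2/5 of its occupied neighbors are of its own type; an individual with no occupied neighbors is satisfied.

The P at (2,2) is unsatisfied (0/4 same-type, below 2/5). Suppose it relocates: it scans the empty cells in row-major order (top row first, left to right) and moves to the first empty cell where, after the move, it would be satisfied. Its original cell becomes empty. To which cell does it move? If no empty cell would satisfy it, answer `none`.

Vacating (2,2). Empty cells in order:
  (1,4): 1/2 same-type → satisfied — stop here.

(1,4)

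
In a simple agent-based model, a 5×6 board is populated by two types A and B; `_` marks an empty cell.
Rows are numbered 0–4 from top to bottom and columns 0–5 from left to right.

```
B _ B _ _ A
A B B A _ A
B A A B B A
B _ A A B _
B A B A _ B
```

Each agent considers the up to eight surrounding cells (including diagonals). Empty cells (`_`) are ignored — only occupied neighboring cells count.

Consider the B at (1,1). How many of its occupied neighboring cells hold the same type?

Occupied neighbors of (1,1): (0,0)=B, (0,2)=B, (1,0)=A, (1,2)=B, (2,0)=B, (2,1)=A, (2,2)=A.
Same type (B): 4 of 7.

4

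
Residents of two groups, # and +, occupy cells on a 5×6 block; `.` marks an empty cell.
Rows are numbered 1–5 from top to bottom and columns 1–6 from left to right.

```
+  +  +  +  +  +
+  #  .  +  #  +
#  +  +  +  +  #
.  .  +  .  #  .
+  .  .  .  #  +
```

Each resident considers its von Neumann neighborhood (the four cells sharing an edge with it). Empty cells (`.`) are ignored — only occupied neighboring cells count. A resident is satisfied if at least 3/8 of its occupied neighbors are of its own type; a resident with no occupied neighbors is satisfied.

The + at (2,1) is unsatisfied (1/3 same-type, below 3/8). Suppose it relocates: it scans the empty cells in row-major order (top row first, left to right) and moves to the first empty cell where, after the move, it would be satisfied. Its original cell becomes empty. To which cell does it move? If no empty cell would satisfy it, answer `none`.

(2,3)

Vacating (2,1). Empty cells in order:
  (2,3): 3/4 same-type → satisfied — stop here.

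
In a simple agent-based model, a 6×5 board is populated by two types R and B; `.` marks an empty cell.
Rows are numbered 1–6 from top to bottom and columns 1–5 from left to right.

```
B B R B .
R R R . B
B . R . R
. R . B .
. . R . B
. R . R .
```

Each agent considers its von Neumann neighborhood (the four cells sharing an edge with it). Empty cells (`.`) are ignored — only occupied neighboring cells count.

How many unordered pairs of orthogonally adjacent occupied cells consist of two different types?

6

Scan each occupied cell's neighbors to the right and below so each pair is counted once.
Row 1: B(1,1)–B(1,2)= B(1,1)–R(2,1)≠ B(1,2)–R(1,3)≠ B(1,2)–R(2,2)≠ R(1,3)–B(1,4)≠ R(1,3)–R(2,3)=  → 4/6 unlike.
Row 2: R(2,1)–R(2,2)= R(2,1)–B(3,1)≠ R(2,2)–R(2,3)= R(2,3)–R(3,3)= B(2,5)–R(3,5)≠  → 2/5 unlike.
Total adjacent occupied pairs: 11; unlike-type pairs: 6.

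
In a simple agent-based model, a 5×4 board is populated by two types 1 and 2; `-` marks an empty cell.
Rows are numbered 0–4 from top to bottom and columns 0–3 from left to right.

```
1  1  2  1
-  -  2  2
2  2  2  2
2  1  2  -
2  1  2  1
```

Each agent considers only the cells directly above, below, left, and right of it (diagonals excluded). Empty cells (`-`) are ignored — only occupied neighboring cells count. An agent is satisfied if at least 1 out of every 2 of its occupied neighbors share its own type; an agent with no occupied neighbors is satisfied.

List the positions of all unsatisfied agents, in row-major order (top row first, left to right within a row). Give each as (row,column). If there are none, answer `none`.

(0,0)1 1/1 ok
(0,1)1 1/2 ok
(0,2)2 1/3 unhappy
(0,3)1 0/2 unhappy
(1,2)2 3/3 ok
(1,3)2 2/3 ok
(2,0)2 2/2 ok
(2,1)2 2/3 ok
(2,2)2 4/4 ok
(2,3)2 2/2 ok
(3,0)2 2/3 ok
(3,1)1 1/4 unhappy
(3,2)2 2/3 ok
(4,0)2 1/2 ok
(4,1)1 1/3 unhappy
(4,2)2 1/3 unhappy
(4,3)1 0/1 unhappy

(0,2), (0,3), (3,1), (4,1), (4,2), (4,3)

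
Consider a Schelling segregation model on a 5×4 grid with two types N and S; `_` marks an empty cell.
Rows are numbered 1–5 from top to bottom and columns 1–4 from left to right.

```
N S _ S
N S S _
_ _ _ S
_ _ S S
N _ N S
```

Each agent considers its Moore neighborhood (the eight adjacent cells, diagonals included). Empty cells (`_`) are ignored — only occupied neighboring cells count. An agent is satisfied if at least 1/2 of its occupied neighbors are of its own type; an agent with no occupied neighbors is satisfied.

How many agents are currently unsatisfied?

3

Row 1: (1,1)N 1/3 not · (1,2)S 2/4 satisfied · (1,4)S 1/1 satisfied
Row 2: (2,1)N 1/3 not · (2,2)S 2/4 satisfied · (2,3)S 4/4 satisfied
Row 3: (3,4)S 3/3 satisfied
Row 4: (4,3)S 3/4 satisfied · (4,4)S 3/4 satisfied
Row 5: (5,1)N 0/0 satisfied · (5,3)N 0/3 not · (5,4)S 2/3 satisfied
Unsatisfied: (1,1), (2,1), (5,3) — 3 in total.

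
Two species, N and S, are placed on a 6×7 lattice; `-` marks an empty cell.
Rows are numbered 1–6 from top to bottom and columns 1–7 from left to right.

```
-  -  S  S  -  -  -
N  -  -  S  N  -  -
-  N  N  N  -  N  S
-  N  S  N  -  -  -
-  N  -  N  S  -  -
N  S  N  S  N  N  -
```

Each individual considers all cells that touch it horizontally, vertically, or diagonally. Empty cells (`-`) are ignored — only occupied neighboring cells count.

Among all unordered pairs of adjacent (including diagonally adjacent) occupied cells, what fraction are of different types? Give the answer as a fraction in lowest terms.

11/21

Scan each occupied cell's neighbors to the right and below (and the two forward diagonals) so each pair is counted once.
Row 1: S(1,3)–S(1,4)= S(1,3)–S(2,4)= S(1,4)–S(2,4)= S(1,4)–N(2,5)≠  → 1/4 unlike.
Row 2: N(2,1)–N(3,2)= S(2,4)–N(2,5)≠ S(2,4)–N(3,4)≠ S(2,4)–N(3,3)≠ N(2,5)–N(3,6)= N(2,5)–N(3,4)=  → 3/6 unlike.
Row 3: N(3,2)–N(3,3)= N(3,2)–N(4,2)= N(3,2)–S(4,3)≠ N(3,3)–N(3,4)= N(3,3)–S(4,3)≠ N(3,3)–N(4,4)= N(3,3)–N(4,2)= N(3,4)–N(4,4)= N(3,4)–S(4,3)≠ N(3,6)–S(3,7)≠  → 4/10 unlike.
Row 4: N(4,2)–S(4,3)≠ N(4,2)–N(5,2)= S(4,3)–N(4,4)≠ S(4,3)–N(5,4)≠ S(4,3)–N(5,2)≠ N(4,4)–N(5,4)= N(4,4)–S(5,5)≠  → 5/7 unlike.
Row 5: N(5,2)–S(6,2)≠ N(5,2)–N(6,3)= N(5,2)–N(6,1)= N(5,4)–S(5,5)≠ N(5,4)–S(6,4)≠ N(5,4)–N(6,5)= N(5,4)–N(6,3)= S(5,5)–N(6,5)≠ S(5,5)–N(6,6)≠ S(5,5)–S(6,4)=  → 5/10 unlike.
Row 6: N(6,1)–S(6,2)≠ S(6,2)–N(6,3)≠ N(6,3)–S(6,4)≠ S(6,4)–N(6,5)≠ N(6,5)–N(6,6)=  → 4/5 unlike.
Total adjacent occupied pairs: 42; unlike-type pairs: 22.
22/42 reduces to 11/21.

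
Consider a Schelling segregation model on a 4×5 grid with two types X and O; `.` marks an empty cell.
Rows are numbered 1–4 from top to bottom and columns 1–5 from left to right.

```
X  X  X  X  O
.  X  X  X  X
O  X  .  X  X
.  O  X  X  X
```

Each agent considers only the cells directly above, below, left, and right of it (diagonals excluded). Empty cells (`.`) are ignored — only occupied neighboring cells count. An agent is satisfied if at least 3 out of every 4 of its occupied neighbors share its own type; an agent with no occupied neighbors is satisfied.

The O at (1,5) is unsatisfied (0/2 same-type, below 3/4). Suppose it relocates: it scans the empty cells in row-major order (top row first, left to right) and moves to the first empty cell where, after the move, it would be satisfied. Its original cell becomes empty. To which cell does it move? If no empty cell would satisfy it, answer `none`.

(4,1)

Vacating (1,5). Empty cells in order:
  (2,1): 1/3 same-type → still unsatisfied.
  (3,3): 0/4 same-type → still unsatisfied.
  (4,1): 2/2 same-type → satisfied — stop here.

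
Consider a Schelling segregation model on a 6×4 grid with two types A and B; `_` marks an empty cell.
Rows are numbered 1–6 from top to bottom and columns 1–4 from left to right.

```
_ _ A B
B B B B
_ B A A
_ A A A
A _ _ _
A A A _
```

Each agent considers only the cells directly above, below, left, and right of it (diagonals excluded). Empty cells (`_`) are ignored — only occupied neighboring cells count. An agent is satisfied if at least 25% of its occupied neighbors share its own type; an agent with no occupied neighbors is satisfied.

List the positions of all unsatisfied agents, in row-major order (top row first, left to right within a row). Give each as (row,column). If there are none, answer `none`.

(1,3)

(1,3)A 0/2 ✗
(1,4)B 1/2 ✓
(2,1)B 1/1 ✓
(2,2)B 3/3 ✓
(2,3)B 2/4 ✓
(2,4)B 2/3 ✓
(3,2)B 1/3 ✓
(3,3)A 2/4 ✓
(3,4)A 2/3 ✓
(4,2)A 1/2 ✓
(4,3)A 3/3 ✓
(4,4)A 2/2 ✓
(5,1)A 1/1 ✓
(6,1)A 2/2 ✓
(6,2)A 2/2 ✓
(6,3)A 1/1 ✓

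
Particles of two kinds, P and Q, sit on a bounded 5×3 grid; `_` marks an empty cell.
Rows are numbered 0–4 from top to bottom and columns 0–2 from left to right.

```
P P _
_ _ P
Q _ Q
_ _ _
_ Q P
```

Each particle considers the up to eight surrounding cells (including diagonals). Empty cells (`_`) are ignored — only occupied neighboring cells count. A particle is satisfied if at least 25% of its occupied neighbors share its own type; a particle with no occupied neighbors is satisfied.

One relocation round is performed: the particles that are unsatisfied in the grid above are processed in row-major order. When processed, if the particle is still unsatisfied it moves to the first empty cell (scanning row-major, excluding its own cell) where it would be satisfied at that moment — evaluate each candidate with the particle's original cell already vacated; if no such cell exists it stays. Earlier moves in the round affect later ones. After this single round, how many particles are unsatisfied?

0

Initially unsatisfied (in order): (2,2), (4,1), (4,2).
  (2,2) → (1,0).
  (4,1) → (1,1).
  (4,2): now satisfied by earlier moves; stays.
Resulting grid:
P P _
Q Q P
Q _ _
_ _ _
_ _ P
All satisfied now.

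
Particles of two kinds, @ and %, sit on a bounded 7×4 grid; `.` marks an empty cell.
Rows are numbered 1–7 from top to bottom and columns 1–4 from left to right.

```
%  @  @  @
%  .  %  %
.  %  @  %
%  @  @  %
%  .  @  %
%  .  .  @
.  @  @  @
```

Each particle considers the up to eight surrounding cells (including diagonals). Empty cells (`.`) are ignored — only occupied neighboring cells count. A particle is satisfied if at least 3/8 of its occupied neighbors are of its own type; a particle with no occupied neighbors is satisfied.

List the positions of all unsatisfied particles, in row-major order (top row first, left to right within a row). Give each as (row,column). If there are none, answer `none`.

(1,2), (1,4), (3,3), (5,4)

Row 1: (1,1)% 1/2 satisfied · (1,2)@ 1/4 not · (1,3)@ 2/4 satisfied · (1,4)@ 1/3 not
Row 2: (2,1)% 2/3 satisfied · (2,3)% 3/7 satisfied · (2,4)% 2/5 satisfied
Row 3: (3,2)% 3/6 satisfied · (3,3)@ 2/7 not · (3,4)% 3/5 satisfied
Row 4: (4,1)% 2/3 satisfied · (4,2)@ 3/6 satisfied · (4,3)@ 3/7 satisfied · (4,4)% 2/5 satisfied
Row 5: (5,1)% 2/3 satisfied · (5,3)@ 3/5 satisfied · (5,4)% 1/4 not
Row 6: (6,1)% 1/2 satisfied · (6,4)@ 3/4 satisfied
Row 7: (7,2)@ 1/2 satisfied · (7,3)@ 3/3 satisfied · (7,4)@ 2/2 satisfied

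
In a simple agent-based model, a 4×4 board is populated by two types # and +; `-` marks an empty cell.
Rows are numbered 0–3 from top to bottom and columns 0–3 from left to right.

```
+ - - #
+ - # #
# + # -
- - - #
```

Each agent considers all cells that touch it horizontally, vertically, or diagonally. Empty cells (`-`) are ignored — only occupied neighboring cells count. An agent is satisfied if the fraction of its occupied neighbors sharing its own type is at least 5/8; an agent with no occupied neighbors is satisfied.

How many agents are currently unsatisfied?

2

(0,0)+ 1/1 ok
(0,3)# 2/2 ok
(1,0)+ 2/3 ok
(1,2)# 3/4 ok
(1,3)# 3/3 ok
(2,0)# 0/2 unhappy
(2,1)+ 1/4 unhappy
(2,2)# 3/4 ok
(3,3)# 1/1 ok
Unsatisfied: (2,0), (2,1) — 2 in total.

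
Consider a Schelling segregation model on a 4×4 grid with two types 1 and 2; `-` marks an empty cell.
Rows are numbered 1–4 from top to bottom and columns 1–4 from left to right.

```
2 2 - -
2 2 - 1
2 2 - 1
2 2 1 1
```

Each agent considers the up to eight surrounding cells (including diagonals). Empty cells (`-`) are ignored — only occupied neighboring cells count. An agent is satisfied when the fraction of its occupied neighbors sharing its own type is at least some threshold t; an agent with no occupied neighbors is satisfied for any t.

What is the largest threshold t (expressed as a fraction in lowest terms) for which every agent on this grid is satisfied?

1/2

Row 1: (1,1)2 3/3 · (1,2)2 3/3
Row 2: (2,1)2 5/5 · (2,2)2 5/5 · (2,4)1 1/1
Row 3: (3,1)2 5/5 · (3,2)2 5/6 · (3,4)1 3/3
Row 4: (4,1)2 3/3 · (4,2)2 3/4 · (4,3)1 2/4 · (4,4)1 2/2
The smallest same-type fraction is 2/4 at (4,3), which reduces to 1/2. Any threshold above that leaves this agent unsatisfied.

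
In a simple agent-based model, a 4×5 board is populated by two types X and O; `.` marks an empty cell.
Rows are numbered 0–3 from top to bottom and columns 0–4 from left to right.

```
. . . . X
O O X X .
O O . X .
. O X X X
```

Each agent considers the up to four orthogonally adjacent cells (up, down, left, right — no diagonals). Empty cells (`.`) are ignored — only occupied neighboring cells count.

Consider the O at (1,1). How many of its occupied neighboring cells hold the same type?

Occupied neighbors of (1,1): (2,1)=O, (1,0)=O, (1,2)=X.
Same type (O): 2 of 3.

2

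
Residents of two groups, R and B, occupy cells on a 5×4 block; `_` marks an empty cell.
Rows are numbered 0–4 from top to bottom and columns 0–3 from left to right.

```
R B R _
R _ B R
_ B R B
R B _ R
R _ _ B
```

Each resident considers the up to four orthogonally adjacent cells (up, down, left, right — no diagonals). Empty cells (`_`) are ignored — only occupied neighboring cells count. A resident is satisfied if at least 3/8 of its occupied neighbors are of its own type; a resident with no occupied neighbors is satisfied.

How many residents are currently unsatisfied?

Row 0: (0,0)R 1/2 ✓ · (0,1)B 0/2 ✗ · (0,2)R 0/2 ✗
Row 1: (1,0)R 1/1 ✓ · (1,2)B 0/3 ✗ · (1,3)R 0/2 ✗
Row 2: (2,1)B 1/2 ✓ · (2,2)R 0/3 ✗ · (2,3)B 0/3 ✗
Row 3: (3,0)R 1/2 ✓ · (3,1)B 1/2 ✓ · (3,3)R 0/2 ✗
Row 4: (4,0)R 1/1 ✓ · (4,3)B 0/1 ✗
Unsatisfied: (0,1), (0,2), (1,2), (1,3), (2,2), (2,3), (3,3), (4,3) — 8 in total.

8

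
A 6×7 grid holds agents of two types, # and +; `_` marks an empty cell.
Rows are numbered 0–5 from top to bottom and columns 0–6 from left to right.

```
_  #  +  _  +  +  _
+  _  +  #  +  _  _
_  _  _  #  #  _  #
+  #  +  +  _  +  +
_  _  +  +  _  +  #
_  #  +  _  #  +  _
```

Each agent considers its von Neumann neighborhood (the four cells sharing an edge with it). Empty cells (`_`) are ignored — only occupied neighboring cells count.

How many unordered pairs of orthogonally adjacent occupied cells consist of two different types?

Scan each occupied cell's neighbors to the right and below so each pair is counted once.
From row 0: 1 unlike of 4 pairs (running 1/4).
From row 1: 3 unlike of 4 pairs (running 4/8).
From row 2: 2 unlike of 3 pairs (running 6/11).
From row 3: 3 unlike of 8 pairs (running 9/19).
From row 4: 1 unlike of 4 pairs (running 10/23).
From row 5: 2 unlike of 2 pairs (running 12/25).
Total adjacent occupied pairs: 25; unlike-type pairs: 12.

12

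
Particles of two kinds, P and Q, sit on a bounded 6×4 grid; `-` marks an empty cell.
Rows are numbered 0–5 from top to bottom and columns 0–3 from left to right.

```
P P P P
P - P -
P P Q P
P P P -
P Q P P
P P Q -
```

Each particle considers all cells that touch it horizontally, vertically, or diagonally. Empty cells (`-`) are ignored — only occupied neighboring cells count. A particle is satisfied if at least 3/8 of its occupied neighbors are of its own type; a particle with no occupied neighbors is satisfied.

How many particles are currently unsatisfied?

Row 0: (0,0)P 2/2 satisfied · (0,1)P 4/4 satisfied · (0,2)P 3/3 satisfied · (0,3)P 2/2 satisfied
Row 1: (1,0)P 4/4 satisfied · (1,2)P 5/6 satisfied
Row 2: (2,0)P 4/4 satisfied · (2,1)P 6/7 satisfied · (2,2)Q 0/5 not · (2,3)P 2/3 satisfied
Row 3: (3,0)P 4/5 satisfied · (3,1)P 6/8 satisfied · (3,2)P 5/7 satisfied
Row 4: (4,0)P 4/5 satisfied · (4,1)Q 1/8 not · (4,2)P 4/6 satisfied · (4,3)P 2/3 satisfied
Row 5: (5,0)P 2/3 satisfied · (5,1)P 3/5 satisfied · (5,2)Q 1/4 not
Unsatisfied: (2,2), (4,1), (5,2) — 3 in total.

3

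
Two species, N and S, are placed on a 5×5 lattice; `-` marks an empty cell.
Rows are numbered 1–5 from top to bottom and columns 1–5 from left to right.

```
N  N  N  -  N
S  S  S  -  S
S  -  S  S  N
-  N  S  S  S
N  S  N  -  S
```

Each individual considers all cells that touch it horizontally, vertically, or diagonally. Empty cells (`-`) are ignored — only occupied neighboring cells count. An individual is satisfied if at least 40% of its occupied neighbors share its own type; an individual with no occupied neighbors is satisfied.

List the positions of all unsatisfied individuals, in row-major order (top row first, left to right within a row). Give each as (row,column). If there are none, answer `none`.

(1,1), (1,3), (1,5), (2,5), (3,5), (4,2), (5,2), (5,3)

(1,1)N 1/3 unhappy
(1,2)N 2/5 ok
(1,3)N 1/3 unhappy
(1,5)N 0/1 unhappy
(2,1)S 2/4 ok
(2,2)S 4/7 ok
(2,3)S 3/5 ok
(2,5)S 1/3 unhappy
(3,1)S 2/3 ok
(3,3)S 5/6 ok
(3,4)S 6/7 ok
(3,5)N 0/4 unhappy
(4,2)N 2/6 unhappy
(4,3)S 4/6 ok
(4,4)S 5/7 ok
(4,5)S 3/4 ok
(5,1)N 1/2 ok
(5,2)S 1/4 unhappy
(5,3)N 1/4 unhappy
(5,5)S 2/2 ok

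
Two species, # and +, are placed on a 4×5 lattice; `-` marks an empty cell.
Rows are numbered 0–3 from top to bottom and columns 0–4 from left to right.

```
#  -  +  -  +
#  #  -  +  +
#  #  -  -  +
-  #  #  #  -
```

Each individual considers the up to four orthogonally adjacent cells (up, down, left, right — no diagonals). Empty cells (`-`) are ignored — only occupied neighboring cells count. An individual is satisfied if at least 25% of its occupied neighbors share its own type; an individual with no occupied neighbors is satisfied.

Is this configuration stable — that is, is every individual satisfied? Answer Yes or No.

Row 0: (0,0)# 1/1 satisfied · (0,2)+ 0/0 satisfied · (0,4)+ 1/1 satisfied
Row 1: (1,0)# 3/3 satisfied · (1,1)# 2/2 satisfied · (1,3)+ 1/1 satisfied · (1,4)+ 3/3 satisfied
Row 2: (2,0)# 2/2 satisfied · (2,1)# 3/3 satisfied · (2,4)+ 1/1 satisfied
Row 3: (3,1)# 2/2 satisfied · (3,2)# 2/2 satisfied · (3,3)# 1/1 satisfied
All meet the threshold, so the configuration is stable.

Yes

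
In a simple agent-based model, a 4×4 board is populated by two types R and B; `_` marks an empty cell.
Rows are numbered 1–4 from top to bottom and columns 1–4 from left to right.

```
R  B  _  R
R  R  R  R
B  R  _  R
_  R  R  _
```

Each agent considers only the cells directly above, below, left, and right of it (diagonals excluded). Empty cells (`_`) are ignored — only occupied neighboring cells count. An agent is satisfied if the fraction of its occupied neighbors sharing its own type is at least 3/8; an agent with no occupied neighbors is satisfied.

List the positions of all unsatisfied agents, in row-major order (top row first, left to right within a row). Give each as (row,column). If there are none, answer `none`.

(1,1)R 1/2 ok
(1,2)B 0/2 unhappy
(1,4)R 1/1 ok
(2,1)R 2/3 ok
(2,2)R 3/4 ok
(2,3)R 2/2 ok
(2,4)R 3/3 ok
(3,1)B 0/2 unhappy
(3,2)R 2/3 ok
(3,4)R 1/1 ok
(4,2)R 2/2 ok
(4,3)R 1/1 ok

(1,2), (3,1)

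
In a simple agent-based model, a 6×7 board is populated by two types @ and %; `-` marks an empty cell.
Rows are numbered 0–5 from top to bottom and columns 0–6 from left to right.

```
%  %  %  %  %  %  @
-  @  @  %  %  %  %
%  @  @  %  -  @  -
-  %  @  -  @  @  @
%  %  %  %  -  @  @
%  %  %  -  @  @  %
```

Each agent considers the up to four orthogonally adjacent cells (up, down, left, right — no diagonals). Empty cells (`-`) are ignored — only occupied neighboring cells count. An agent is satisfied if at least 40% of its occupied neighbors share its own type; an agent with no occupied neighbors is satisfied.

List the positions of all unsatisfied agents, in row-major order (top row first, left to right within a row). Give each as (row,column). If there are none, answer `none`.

(0,6), (2,0), (3,1), (3,2), (5,6)

(0,0)% 1/1 satisfied
(0,1)% 2/3 satisfied
(0,2)% 2/3 satisfied
(0,3)% 3/3 satisfied
(0,4)% 3/3 satisfied
(0,5)% 2/3 satisfied
(0,6)@ 0/2 not
(1,1)@ 2/3 satisfied
(1,2)@ 2/4 satisfied
(1,3)% 3/4 satisfied
(1,4)% 3/3 satisfied
(1,5)% 3/4 satisfied
(1,6)% 1/2 satisfied
(2,0)% 0/1 not
(2,1)@ 2/4 satisfied
(2,2)@ 3/4 satisfied
(2,3)% 1/2 satisfied
(2,5)@ 1/2 satisfied
(3,1)% 1/3 not
(3,2)@ 1/3 not
(3,4)@ 1/1 satisfied
(3,5)@ 4/4 satisfied
(3,6)@ 2/2 satisfied
(4,0)% 2/2 satisfied
(4,1)% 4/4 satisfied
(4,2)% 3/4 satisfied
(4,3)% 1/1 satisfied
(4,5)@ 3/3 satisfied
(4,6)@ 2/3 satisfied
(5,0)% 2/2 satisfied
(5,1)% 3/3 satisfied
(5,2)% 2/2 satisfied
(5,4)@ 1/1 satisfied
(5,5)@ 2/3 satisfied
(5,6)% 0/2 not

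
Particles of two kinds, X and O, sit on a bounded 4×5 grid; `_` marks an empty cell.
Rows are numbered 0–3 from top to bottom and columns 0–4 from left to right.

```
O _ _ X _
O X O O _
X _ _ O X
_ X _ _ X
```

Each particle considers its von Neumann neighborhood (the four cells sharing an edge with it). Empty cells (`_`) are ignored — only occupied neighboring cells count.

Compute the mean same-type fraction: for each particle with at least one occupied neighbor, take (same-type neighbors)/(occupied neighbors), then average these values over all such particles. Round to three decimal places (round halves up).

Row 0: (0,0)O 1/1 · (0,3)X 0/1
Row 1: (1,0)O 1/3 · (1,1)X 0/2 · (1,2)O 1/2 · (1,3)O 2/3
Row 2: (2,0)X 0/1 · (2,3)O 1/2 · (2,4)X 1/2
Row 3: (3,1)X — no occupied neighbors · (3,4)X 1/1
Sum over 10 particles: 1/1 + 0/1 + 1/3 + 0/2 + 1/2 + 2/3 + 0/1 + 1/2 + 1/2 + 1/1 = 9/2; mean = 9/2 ÷ 10 = 9/20 = 0.45 → 0.450.

0.450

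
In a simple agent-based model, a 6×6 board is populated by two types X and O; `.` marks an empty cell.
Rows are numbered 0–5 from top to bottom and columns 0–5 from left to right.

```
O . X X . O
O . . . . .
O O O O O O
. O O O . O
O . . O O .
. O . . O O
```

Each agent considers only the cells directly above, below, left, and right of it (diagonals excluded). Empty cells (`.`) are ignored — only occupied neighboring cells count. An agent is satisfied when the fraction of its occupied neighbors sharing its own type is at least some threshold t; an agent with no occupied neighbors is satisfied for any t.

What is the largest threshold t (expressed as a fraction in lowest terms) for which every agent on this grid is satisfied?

1/1

(0,0)O 1/1
(0,2)X 1/1
(0,3)X 1/1
(0,5)O — no occupied neighbors
(1,0)O 2/2
(2,0)O 2/2
(2,1)O 3/3
(2,2)O 3/3
(2,3)O 3/3
(2,4)O 2/2
(2,5)O 2/2
(3,1)O 2/2
(3,2)O 3/3
(3,3)O 3/3
(3,5)O 1/1
(4,0)O — no occupied neighbors
(4,3)O 2/2
(4,4)O 2/2
(5,1)O — no occupied neighbors
(5,4)O 2/2
(5,5)O 1/1
The smallest same-type fraction is 1/1 at (0,0), which reduces to 1/1. Any threshold above that leaves this agent unsatisfied.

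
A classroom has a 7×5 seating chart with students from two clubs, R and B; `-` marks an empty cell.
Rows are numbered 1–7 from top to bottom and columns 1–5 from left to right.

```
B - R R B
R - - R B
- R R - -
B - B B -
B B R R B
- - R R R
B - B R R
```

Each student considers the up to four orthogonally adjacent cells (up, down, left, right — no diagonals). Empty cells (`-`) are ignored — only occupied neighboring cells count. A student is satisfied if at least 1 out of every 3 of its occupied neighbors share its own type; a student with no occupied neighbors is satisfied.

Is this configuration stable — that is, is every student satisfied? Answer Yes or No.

Row 1: (1,1)B 0/1 ✗ · (1,3)R 1/1 ✓ · (1,4)R 2/3 ✓ · (1,5)B 1/2 ✓
Row 2: (2,1)R 0/1 ✗ · (2,4)R 1/2 ✓ · (2,5)B 1/2 ✓
Row 3: (3,2)R 1/1 ✓ · (3,3)R 1/2 ✓
Row 4: (4,1)B 1/1 ✓ · (4,3)B 1/3 ✓ · (4,4)B 1/2 ✓
Row 5: (5,1)B 2/2 ✓ · (5,2)B 1/2 ✓ · (5,3)R 2/4 ✓ · (5,4)R 2/4 ✓ · (5,5)B 0/2 ✗
Row 6: (6,3)R 2/3 ✓ · (6,4)R 4/4 ✓ · (6,5)R 2/3 ✓
Row 7: (7,1)B 0/0 ✓ · (7,3)B 0/2 ✗ · (7,4)R 2/3 ✓ · (7,5)R 2/2 ✓
For instance (1,1) has only 0/1 same-type neighbors, below 1/3.

No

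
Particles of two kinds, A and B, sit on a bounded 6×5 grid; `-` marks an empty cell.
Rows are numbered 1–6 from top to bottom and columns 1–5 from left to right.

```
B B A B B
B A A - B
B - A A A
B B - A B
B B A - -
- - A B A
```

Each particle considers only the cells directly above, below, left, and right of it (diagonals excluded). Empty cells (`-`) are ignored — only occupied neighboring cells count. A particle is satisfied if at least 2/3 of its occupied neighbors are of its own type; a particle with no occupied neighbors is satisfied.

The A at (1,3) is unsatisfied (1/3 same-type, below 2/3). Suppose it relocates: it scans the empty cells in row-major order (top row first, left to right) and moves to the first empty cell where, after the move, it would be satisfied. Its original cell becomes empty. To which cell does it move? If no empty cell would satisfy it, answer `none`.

(4,3)

Vacating (1,3). Empty cells in order:
  (2,4): 2/4 same-type → still unsatisfied.
  (3,2): 2/4 same-type → still unsatisfied.
  (4,3): 3/4 same-type → satisfied — stop here.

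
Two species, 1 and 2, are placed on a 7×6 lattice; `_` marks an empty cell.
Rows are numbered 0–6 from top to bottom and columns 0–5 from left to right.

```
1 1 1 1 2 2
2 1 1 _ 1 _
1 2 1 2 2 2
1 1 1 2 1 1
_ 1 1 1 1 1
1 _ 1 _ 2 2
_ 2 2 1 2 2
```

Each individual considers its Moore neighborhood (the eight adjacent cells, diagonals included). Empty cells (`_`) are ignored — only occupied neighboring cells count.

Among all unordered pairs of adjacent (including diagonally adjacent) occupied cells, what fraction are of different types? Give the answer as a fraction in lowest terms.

7/16

Scan each occupied cell's neighbors to the right and below (and the two forward diagonals) so each pair is counted once.
Row 0: 1(0,0)–1(0,1)= 1(0,0)–2(1,0)≠ 1(0,0)–1(1,1)= 1(0,1)–1(0,2)= 1(0,1)–1(1,1)= 1(0,1)–1(1,2)= 1(0,1)–2(1,0)≠ 1(0,2)–1(0,3)= 1(0,2)–1(1,2)= 1(0,2)–1(1,1)= 1(0,3)–2(0,4)≠ 1(0,3)–1(1,4)= 1(0,3)–1(1,2)= 2(0,4)–2(0,5)= 2(0,4)–1(1,4)≠ 2(0,5)–1(1,4)≠  → 5/16 unlike.
Row 1: 2(1,0)–1(1,1)≠ 2(1,0)–1(2,0)≠ 2(1,0)–2(2,1)= 1(1,1)–1(1,2)= 1(1,1)–2(2,1)≠ 1(1,1)–1(2,2)= 1(1,1)–1(2,0)= 1(1,2)–1(2,2)= 1(1,2)–2(2,3)≠ 1(1,2)–2(2,1)≠ 1(1,4)–2(2,4)≠ 1(1,4)–2(2,5)≠ 1(1,4)–2(2,3)≠  → 8/13 unlike.
Row 2: 1(2,0)–2(2,1)≠ 1(2,0)–1(3,0)= 1(2,0)–1(3,1)= 2(2,1)–1(2,2)≠ 2(2,1)–1(3,1)≠ 2(2,1)–1(3,2)≠ 2(2,1)–1(3,0)≠ 1(2,2)–2(2,3)≠ 1(2,2)–1(3,2)= 1(2,2)–2(3,3)≠ 1(2,2)–1(3,1)= 2(2,3)–2(2,4)= 2(2,3)–2(3,3)= 2(2,3)–1(3,4)≠ 2(2,3)–1(3,2)≠ 2(2,4)–2(2,5)= 2(2,4)–1(3,4)≠ 2(2,4)–1(3,5)≠ 2(2,4)–2(3,3)= 2(2,5)–1(3,5)≠ 2(2,5)–1(3,4)≠  → 13/21 unlike.
Row 3: 1(3,0)–1(3,1)= 1(3,0)–1(4,1)= 1(3,1)–1(3,2)= 1(3,1)–1(4,1)= 1(3,1)–1(4,2)= 1(3,2)–2(3,3)≠ 1(3,2)–1(4,2)= 1(3,2)–1(4,3)= 1(3,2)–1(4,1)= 2(3,3)–1(3,4)≠ 2(3,3)–1(4,3)≠ 2(3,3)–1(4,4)≠ 2(3,3)–1(4,2)≠ 1(3,4)–1(3,5)= 1(3,4)–1(4,4)= 1(3,4)–1(4,5)= 1(3,4)–1(4,3)= 1(3,5)–1(4,5)= 1(3,5)–1(4,4)=  → 5/19 unlike.
Row 4: 1(4,1)–1(4,2)= 1(4,1)–1(5,2)= 1(4,1)–1(5,0)= 1(4,2)–1(4,3)= 1(4,2)–1(5,2)= 1(4,3)–1(4,4)= 1(4,3)–2(5,4)≠ 1(4,3)–1(5,2)= 1(4,4)–1(4,5)= 1(4,4)–2(5,4)≠ 1(4,4)–2(5,5)≠ 1(4,5)–2(5,5)≠ 1(4,5)–2(5,4)≠  → 5/13 unlike.
Row 5: 1(5,0)–2(6,1)≠ 1(5,2)–2(6,2)≠ 1(5,2)–1(6,3)= 1(5,2)–2(6,1)≠ 2(5,4)–2(5,5)= 2(5,4)–2(6,4)= 2(5,4)–2(6,5)= 2(5,4)–1(6,3)≠ 2(5,5)–2(6,5)= 2(5,5)–2(6,4)=  → 4/10 unlike.
Row 6: 2(6,1)–2(6,2)= 2(6,2)–1(6,3)≠ 1(6,3)–2(6,4)≠ 2(6,4)–2(6,5)=  → 2/4 unlike.
Total adjacent occupied pairs: 96; unlike-type pairs: 42.
42/96 reduces to 7/16.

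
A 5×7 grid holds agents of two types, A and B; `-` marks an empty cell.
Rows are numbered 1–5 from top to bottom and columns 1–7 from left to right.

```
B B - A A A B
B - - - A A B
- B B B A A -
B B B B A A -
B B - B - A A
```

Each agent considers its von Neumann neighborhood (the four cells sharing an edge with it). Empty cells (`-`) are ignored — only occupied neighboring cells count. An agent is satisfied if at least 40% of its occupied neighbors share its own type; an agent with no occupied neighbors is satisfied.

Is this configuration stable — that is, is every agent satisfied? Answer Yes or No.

Row 1: (1,1)B 2/2 satisfied · (1,2)B 1/1 satisfied · (1,4)A 1/1 satisfied · (1,5)A 3/3 satisfied · (1,6)A 2/3 satisfied · (1,7)B 1/2 satisfied
Row 2: (2,1)B 1/1 satisfied · (2,5)A 3/3 satisfied · (2,6)A 3/4 satisfied · (2,7)B 1/2 satisfied
Row 3: (3,2)B 2/2 satisfied · (3,3)B 3/3 satisfied · (3,4)B 2/3 satisfied · (3,5)A 3/4 satisfied · (3,6)A 3/3 satisfied
Row 4: (4,1)B 2/2 satisfied · (4,2)B 4/4 satisfied · (4,3)B 3/3 satisfied · (4,4)B 3/4 satisfied · (4,5)A 2/3 satisfied · (4,6)A 3/3 satisfied
Row 5: (5,1)B 2/2 satisfied · (5,2)B 2/2 satisfied · (5,4)B 1/1 satisfied · (5,6)A 2/2 satisfied · (5,7)A 1/1 satisfied
All meet the threshold, so the configuration is stable.

Yes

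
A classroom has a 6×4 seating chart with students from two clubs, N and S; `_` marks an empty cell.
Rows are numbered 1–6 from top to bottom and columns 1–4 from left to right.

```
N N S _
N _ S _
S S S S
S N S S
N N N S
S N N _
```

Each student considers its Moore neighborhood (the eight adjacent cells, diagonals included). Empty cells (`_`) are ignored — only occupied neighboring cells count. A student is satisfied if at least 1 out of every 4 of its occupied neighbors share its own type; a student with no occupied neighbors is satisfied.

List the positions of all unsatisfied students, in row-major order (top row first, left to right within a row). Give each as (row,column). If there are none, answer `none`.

(6,1)

Row 1: (1,1)N 2/2 satisfied · (1,2)N 2/4 satisfied · (1,3)S 1/2 satisfied
Row 2: (2,1)N 2/4 satisfied · (2,3)S 4/5 satisfied
Row 3: (3,1)S 2/4 satisfied · (3,2)S 5/7 satisfied · (3,3)S 5/6 satisfied · (3,4)S 4/4 satisfied
Row 4: (4,1)S 2/5 satisfied · (4,2)N 3/8 satisfied · (4,3)S 5/8 satisfied · (4,4)S 4/5 satisfied
Row 5: (5,1)N 3/5 satisfied · (5,2)N 5/8 satisfied · (5,3)N 4/7 satisfied · (5,4)S 2/4 satisfied
Row 6: (6,1)S 0/3 not · (6,2)N 4/5 satisfied · (6,3)N 3/4 satisfied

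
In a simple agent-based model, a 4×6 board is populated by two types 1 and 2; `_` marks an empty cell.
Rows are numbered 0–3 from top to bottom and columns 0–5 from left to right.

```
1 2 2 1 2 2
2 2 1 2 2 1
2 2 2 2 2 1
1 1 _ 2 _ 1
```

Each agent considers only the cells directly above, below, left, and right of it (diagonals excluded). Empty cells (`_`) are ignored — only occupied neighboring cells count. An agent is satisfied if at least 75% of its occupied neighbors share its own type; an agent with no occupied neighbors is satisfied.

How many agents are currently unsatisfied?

Row 0: (0,0)1 0/2 not · (0,1)2 2/3 not · (0,2)2 1/3 not · (0,3)1 0/3 not · (0,4)2 2/3 not · (0,5)2 1/2 not
Row 1: (1,0)2 2/3 not · (1,1)2 3/4 satisfied · (1,2)1 0/4 not · (1,3)2 2/4 not · (1,4)2 3/4 satisfied · (1,5)1 1/3 not
Row 2: (2,0)2 2/3 not · (2,1)2 3/4 satisfied · (2,2)2 2/3 not · (2,3)2 4/4 satisfied · (2,4)2 2/3 not · (2,5)1 2/3 not
Row 3: (3,0)1 1/2 not · (3,1)1 1/2 not · (3,3)2 1/1 satisfied · (3,5)1 1/1 satisfied
Unsatisfied: (0,0), (0,1), (0,2), (0,3), (0,4), (0,5), (1,0), (1,2), (1,3), (1,5), (2,0), (2,2), (2,4), (2,5), (3,0), (3,1) — 16 in total.

16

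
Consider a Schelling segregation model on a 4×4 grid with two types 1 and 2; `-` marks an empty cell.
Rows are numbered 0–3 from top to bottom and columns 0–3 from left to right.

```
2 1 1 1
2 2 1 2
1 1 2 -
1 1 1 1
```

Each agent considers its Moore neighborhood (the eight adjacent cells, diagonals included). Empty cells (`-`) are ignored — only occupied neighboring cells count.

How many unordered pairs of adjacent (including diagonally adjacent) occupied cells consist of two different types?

Scan each occupied cell's neighbors to the right and below (and the two forward diagonals) so each pair is counted once.
From row 0: 6 unlike of 13 pairs (running 6/13).
From row 1: 7 unlike of 11 pairs (running 13/24).
From row 2: 4 unlike of 10 pairs (running 17/34).
From row 3: 0 unlike of 3 pairs (running 17/37).
Total adjacent occupied pairs: 37; unlike-type pairs: 17.

17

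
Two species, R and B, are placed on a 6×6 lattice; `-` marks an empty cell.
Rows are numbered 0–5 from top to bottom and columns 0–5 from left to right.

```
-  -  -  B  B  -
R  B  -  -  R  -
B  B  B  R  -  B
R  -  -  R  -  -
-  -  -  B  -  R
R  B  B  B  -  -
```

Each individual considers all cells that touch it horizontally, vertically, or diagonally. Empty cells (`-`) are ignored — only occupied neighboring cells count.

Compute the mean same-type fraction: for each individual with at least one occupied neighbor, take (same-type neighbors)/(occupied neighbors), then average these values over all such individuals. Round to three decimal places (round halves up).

Row 0: (0,3)B 1/2 · (0,4)B 1/2
Row 1: (1,0)R 0/3 · (1,1)B 3/4 · (1,4)R 1/4
Row 2: (2,0)B 2/4 · (2,1)B 3/5 · (2,2)B 2/4 · (2,3)R 2/3 · (2,5)B 0/1
Row 3: (3,0)R 0/2 · (3,3)R 1/3
Row 4: (4,3)B 2/3 · (4,5)R — no occupied neighbors
Row 5: (5,0)R 0/1 · (5,1)B 1/2 · (5,2)B 3/3 · (5,3)B 2/2
Sum over 17 individuals: 1/2 + 1/2 + 0/3 + 3/4 + 1/4 + 2/4 + 3/5 + 2/4 + 2/3 + 0/1 + 0/2 + 1/3 + 2/3 + 0/1 + 1/2 + 3/3 + 2/2 = 233/30; mean = 233/30 ÷ 17 = 233/510 = 0.456862… → 0.457.

0.457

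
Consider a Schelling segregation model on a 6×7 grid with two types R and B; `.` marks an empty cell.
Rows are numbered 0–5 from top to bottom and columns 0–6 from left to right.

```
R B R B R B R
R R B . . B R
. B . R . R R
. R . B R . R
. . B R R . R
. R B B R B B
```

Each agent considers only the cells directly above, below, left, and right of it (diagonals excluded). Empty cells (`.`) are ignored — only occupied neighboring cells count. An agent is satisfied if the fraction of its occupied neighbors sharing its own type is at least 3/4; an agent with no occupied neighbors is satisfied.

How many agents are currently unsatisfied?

26

Row 0: (0,0)R 1/2 unhappy · (0,1)B 0/3 unhappy · (0,2)R 0/3 unhappy · (0,3)B 0/2 unhappy · (0,4)R 0/2 unhappy · (0,5)B 1/3 unhappy · (0,6)R 1/2 unhappy
Row 1: (1,0)R 2/2 ok · (1,1)R 1/4 unhappy · (1,2)B 0/2 unhappy · (1,5)B 1/3 unhappy · (1,6)R 2/3 unhappy
Row 2: (2,1)B 0/2 unhappy · (2,3)R 0/1 unhappy · (2,5)R 1/2 unhappy · (2,6)R 3/3 ok
Row 3: (3,1)R 0/1 unhappy · (3,3)B 0/3 unhappy · (3,4)R 1/2 unhappy · (3,6)R 2/2 ok
Row 4: (4,2)B 1/2 unhappy · (4,3)R 1/4 unhappy · (4,4)R 3/3 ok · (4,6)R 1/2 unhappy
Row 5: (5,1)R 0/1 unhappy · (5,2)B 2/3 unhappy · (5,3)B 1/3 unhappy · (5,4)R 1/3 unhappy · (5,5)B 1/2 unhappy · (5,6)B 1/2 unhappy
Unsatisfied: (0,0), (0,1), (0,2), (0,3), (0,4), (0,5), (0,6), (1,1), (1,2), (1,5), (1,6), (2,1), (2,3), (2,5), (3,1), (3,3), (3,4), (4,2), (4,3), (4,6), (5,1), (5,2), (5,3), (5,4), (5,5), (5,6) — 26 in total.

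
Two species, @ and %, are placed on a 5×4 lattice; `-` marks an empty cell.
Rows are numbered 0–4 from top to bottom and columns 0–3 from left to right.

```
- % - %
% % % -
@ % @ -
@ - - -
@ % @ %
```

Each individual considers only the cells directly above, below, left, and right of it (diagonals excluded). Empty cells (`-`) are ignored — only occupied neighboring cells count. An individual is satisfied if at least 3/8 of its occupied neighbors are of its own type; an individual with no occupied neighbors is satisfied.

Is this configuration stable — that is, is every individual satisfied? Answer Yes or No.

(0,1)% 1/1 satisfied
(0,3)% 0/0 satisfied
(1,0)% 1/2 satisfied
(1,1)% 4/4 satisfied
(1,2)% 1/2 satisfied
(2,0)@ 1/3 not
(2,1)% 1/3 not
(2,2)@ 0/2 not
(3,0)@ 2/2 satisfied
(4,0)@ 1/2 satisfied
(4,1)% 0/2 not
(4,2)@ 0/2 not
(4,3)% 0/1 not
For instance (2,0) has only 1/3 same-type neighbors, below 3/8.

No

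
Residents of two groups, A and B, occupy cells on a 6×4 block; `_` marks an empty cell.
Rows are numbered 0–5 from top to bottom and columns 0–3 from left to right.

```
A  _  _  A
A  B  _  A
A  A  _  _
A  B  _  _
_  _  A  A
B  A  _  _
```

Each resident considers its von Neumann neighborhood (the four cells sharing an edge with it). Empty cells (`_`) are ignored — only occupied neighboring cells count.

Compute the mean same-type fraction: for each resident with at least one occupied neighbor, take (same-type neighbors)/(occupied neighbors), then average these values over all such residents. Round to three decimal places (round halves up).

(0,0)A 1/1
(0,3)A 1/1
(1,0)A 2/3
(1,1)B 0/2
(1,3)A 1/1
(2,0)A 3/3
(2,1)A 1/3
(3,0)A 1/2
(3,1)B 0/2
(4,2)A 1/1
(4,3)A 1/1
(5,0)B 0/1
(5,1)A 0/1
Sum over 13 residents: 1/1 + 1/1 + 2/3 + 0/2 + 1/1 + 3/3 + 1/3 + 1/2 + 0/2 + 1/1 + 1/1 + 0/1 + 0/1 = 15/2; mean = 15/2 ÷ 13 = 15/26 = 0.576923… → 0.577.

0.577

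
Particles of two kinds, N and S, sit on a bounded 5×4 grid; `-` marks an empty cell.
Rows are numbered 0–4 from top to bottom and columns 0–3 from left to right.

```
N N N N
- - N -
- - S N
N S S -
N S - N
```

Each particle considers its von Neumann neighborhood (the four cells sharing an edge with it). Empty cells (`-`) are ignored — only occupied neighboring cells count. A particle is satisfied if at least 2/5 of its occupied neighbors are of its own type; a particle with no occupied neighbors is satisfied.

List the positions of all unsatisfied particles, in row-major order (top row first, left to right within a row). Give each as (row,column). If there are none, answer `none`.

Row 0: (0,0)N 1/1 ✓ · (0,1)N 2/2 ✓ · (0,2)N 3/3 ✓ · (0,3)N 1/1 ✓
Row 1: (1,2)N 1/2 ✓
Row 2: (2,2)S 1/3 ✗ · (2,3)N 0/1 ✗
Row 3: (3,0)N 1/2 ✓ · (3,1)S 2/3 ✓ · (3,2)S 2/2 ✓
Row 4: (4,0)N 1/2 ✓ · (4,1)S 1/2 ✓ · (4,3)N 0/0 ✓

(2,2), (2,3)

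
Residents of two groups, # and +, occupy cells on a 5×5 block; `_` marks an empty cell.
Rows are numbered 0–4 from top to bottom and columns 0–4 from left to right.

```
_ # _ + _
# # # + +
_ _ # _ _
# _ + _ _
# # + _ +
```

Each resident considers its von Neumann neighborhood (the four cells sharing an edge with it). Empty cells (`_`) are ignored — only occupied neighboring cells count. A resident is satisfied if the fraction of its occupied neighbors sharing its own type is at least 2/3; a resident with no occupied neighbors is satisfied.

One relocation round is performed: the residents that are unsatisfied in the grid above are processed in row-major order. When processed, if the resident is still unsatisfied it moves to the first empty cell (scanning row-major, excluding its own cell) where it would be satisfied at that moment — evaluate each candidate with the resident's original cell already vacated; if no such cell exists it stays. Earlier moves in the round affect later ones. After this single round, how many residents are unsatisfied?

Initially unsatisfied (in order): (2,2), (3,2), (4,1), (4,2).
  (2,2) → (0,0).
  (3,2): now satisfied by earlier moves; stays.
  (4,1) → (0,2).
  (4,2): now satisfied by earlier moves; stays.
Resulting grid:
# # # + _
# # # + +
_ _ _ _ _
# _ + _ _
# _ + _ +
Unsatisfied now: (0,3).

1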